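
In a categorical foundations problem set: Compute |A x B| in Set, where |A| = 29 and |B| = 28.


In Set, the product A x B is the Cartesian product.
By the universal property, |A x B| = |A| * |B|.
|A x B| = 29 * 28 = 812

812


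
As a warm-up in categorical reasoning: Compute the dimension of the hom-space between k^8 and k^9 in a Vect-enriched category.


In Vect-enriched categories, Hom(k^n, k^m) is the space of m x n matrices.
dim(Hom(k^8, k^9)) = 9 * 8 = 72

72


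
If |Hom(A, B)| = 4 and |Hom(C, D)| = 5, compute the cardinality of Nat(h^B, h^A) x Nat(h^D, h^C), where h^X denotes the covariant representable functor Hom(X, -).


By the Yoneda lemma, Nat(h^B, h^A) is isomorphic to Hom(A, B),
so |Nat(h^B, h^A)| = |Hom(A, B)| and |Nat(h^D, h^C)| = |Hom(C, D)|.
|Hom(A, B)| = 4, |Hom(C, D)| = 5.
|Nat(h^B, h^A) x Nat(h^D, h^C)| = 4 * 5 = 20

20


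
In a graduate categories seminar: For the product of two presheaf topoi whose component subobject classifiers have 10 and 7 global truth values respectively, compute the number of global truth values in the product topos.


In a product of presheaf topoi E_1 x E_2, the subobject classifier
is Omega = Omega_1 x Omega_2 (componentwise), so
|Omega(top)| = |Omega_1(top_1)| * |Omega_2(top_2)|.
= 10 * 7 = 70.

70


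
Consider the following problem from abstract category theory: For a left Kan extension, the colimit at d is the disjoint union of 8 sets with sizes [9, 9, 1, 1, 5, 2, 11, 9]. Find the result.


Pointwise, the left Kan extension (Lan_F H)(d) is the colimit, indexed
by the comma category (F downarrow d), of H composed with the
projection (F downarrow d) -> C. Here that colimit is given
as a coproduct (disjoint union) of sets, so its cardinality is the
sum of the sizes of the summands.
Coproduct of sets with sizes: 9 + 9 + 1 + 1 + 5 + 2 + 11 + 9
= 47

47


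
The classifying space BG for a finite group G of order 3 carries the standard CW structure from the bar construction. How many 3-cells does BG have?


In the bar-construction CW model of BG, the n-cells are indexed by
n-tuples [g_1|...|g_n] of non-identity elements of G (degenerate
simplices with some g_i = e do not contribute cells), so there are
(|G| - 1)^n n-cells.
For dim = 3 with |G| = 3:
cells = (3 - 1)^3 = 2^3 = 8

8


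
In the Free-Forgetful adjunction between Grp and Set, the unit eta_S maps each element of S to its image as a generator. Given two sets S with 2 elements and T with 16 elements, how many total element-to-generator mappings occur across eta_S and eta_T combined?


The unit eta_X: X -> U(F(X)) of the Free-Forgetful adjunction
maps each element of X to a generator of F(X). For X = S + T (disjoint
union in Set), |S + T| = |S| + |T|.
Total mappings = 2 + 16 = 18.

18


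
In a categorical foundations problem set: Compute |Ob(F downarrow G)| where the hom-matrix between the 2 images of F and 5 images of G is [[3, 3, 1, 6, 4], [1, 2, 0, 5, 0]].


Objects of (F downarrow G) are triples (a, b, h: F(a)->G(b)).
The count equals the sum of all entries in the hom-matrix.
sum(row 0) = 17
sum(row 1) = 8
Grand total = 25

25


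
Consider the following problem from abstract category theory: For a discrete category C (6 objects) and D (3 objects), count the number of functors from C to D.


A functor from a discrete category C to D is determined by
where each object maps. Each of the 6 objects of C can map
to any of the 3 objects of D independently.
Number of functors = 3^6 = 729

729


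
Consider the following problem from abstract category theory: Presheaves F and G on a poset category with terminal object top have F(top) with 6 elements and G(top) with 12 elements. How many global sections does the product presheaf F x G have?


Global sections of a presheaf on a poset with terminal top satisfy
Gamma(H) ~ H(top). Presheaves admit pointwise products, so
(F x G)(top) = F(top) x G(top) (Cartesian product).
|Gamma(F x G)| = |F(top)| * |G(top)| = 6 * 12 = 72.

72


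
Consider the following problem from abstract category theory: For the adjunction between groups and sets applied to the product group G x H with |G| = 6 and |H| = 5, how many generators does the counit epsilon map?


The counit epsilon_K: F(U(K)) -> K of the Free-Forgetful adjunction
maps |K| generators of F(U(K)) into K. For K = G x H (the product group),
|G x H| = |G| * |H|.
Total generators mapped = 6 * 5 = 30.

30


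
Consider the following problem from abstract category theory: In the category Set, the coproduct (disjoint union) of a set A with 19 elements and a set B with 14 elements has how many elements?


In Set, the coproduct A + B is the disjoint union.
|A + B| = |A| + |B| = 19 + 14 = 33

33


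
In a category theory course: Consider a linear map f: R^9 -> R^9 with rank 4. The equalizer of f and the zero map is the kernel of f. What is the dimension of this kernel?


The equalizer of f and the zero map is ker(f).
By the rank-nullity theorem: dim(ker(f)) = dim(domain) - rank(f).
dim(ker(f)) = 9 - 4 = 5

5


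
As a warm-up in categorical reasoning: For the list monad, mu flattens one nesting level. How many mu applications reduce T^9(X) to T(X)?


Each application of mu: T^2 -> T removes one layer of nesting.
Starting at depth 9 (i.e., T^9(X)), we need to reach T(X).
Number of mu applications = 9 - 1 = 8

8


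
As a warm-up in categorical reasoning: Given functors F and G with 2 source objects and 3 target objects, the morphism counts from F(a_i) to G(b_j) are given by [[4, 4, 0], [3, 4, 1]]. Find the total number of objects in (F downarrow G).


Objects of (F downarrow G) are triples (a, b, h: F(a)->G(b)).
The count equals the sum of all entries in the hom-matrix.
sum(row 0) = 8
sum(row 1) = 8
Grand total = 16

16


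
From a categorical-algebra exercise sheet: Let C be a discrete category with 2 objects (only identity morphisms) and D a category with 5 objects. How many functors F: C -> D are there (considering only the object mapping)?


A functor from a discrete category C to D is determined by
where each object maps. Each of the 2 objects of C can map
to any of the 5 objects of D independently.
Number of functors = 5^2 = 25

25


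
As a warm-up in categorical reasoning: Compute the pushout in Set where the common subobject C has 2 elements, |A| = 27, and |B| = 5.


The pushout A +_C B identifies the images of C in A and B.
|A +_C B| = |A| + |B| - |C| (for injections).
= 27 + 5 - 2 = 30

30


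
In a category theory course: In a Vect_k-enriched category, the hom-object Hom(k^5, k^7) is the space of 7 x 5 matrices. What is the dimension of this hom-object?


In Vect-enriched categories, Hom(k^n, k^m) is the space of m x n matrices.
dim(Hom(k^5, k^7)) = 7 * 5 = 35

35


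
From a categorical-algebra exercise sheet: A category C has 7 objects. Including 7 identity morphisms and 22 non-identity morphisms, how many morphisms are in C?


Each object has an identity morphism, giving 7 identities.
Adding the 22 non-identity morphisms:
Total = 7 + 22 = 29

29


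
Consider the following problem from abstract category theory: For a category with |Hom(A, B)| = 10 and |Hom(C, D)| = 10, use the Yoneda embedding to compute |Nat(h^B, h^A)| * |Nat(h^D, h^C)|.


By the Yoneda lemma, Nat(h^B, h^A) is isomorphic to Hom(A, B),
so |Nat(h^B, h^A)| = |Hom(A, B)| and |Nat(h^D, h^C)| = |Hom(C, D)|.
|Hom(A, B)| = 10, |Hom(C, D)| = 10.
|Nat(h^B, h^A) x Nat(h^D, h^C)| = 10 * 10 = 100

100


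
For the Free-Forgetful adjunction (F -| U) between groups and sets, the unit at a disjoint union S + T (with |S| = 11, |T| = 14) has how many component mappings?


The unit eta_X: X -> U(F(X)) of the Free-Forgetful adjunction
maps each element of X to a generator of F(X). For X = S + T (disjoint
union in Set), |S + T| = |S| + |T|.
Total mappings = 11 + 14 = 25.

25


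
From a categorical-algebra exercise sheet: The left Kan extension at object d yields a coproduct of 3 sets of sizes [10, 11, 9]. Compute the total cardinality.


Pointwise, the left Kan extension (Lan_F H)(d) is the colimit, indexed
by the comma category (F downarrow d), of H composed with the
projection (F downarrow d) -> C. Here that colimit is given
as a coproduct (disjoint union) of sets, so its cardinality is the
sum of the sizes of the summands.
Coproduct of sets with sizes: 10 + 11 + 9
= 30

30


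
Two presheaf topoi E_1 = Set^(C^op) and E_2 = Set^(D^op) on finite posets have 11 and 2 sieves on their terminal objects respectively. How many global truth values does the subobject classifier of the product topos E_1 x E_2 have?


In a product of presheaf topoi E_1 x E_2, the subobject classifier
is Omega = Omega_1 x Omega_2 (componentwise), so
|Omega(top)| = |Omega_1(top_1)| * |Omega_2(top_2)|.
= 11 * 2 = 22.

22


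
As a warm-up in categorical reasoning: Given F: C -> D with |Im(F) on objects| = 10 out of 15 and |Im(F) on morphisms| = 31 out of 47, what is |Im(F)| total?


The image of F consists of distinct objects and distinct morphisms.
|Im(F)| on objects = 10
|Im(F)| on morphisms = 31
Total image cardinality = 10 + 31 = 41

41


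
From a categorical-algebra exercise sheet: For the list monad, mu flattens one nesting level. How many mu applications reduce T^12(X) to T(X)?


Each application of mu: T^2 -> T removes one layer of nesting.
Starting at depth 12 (i.e., T^12(X)), we need to reach T(X).
Number of mu applications = 12 - 1 = 11

11


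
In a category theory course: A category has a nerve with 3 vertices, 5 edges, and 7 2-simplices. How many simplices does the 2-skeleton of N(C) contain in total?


The 2-skeleton of the nerve N(C) consists of simplices in dimensions 0, 1, 2:
  |N(C)_0| = 3 (objects)
  |N(C)_1| = 5 (morphisms)
  |N(C)_2| = 7 (composable pairs)
Total = 3 + 5 + 7 = 15

15


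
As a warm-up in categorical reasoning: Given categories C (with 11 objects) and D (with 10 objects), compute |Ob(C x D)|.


The product category C x D has objects that are pairs (c, d).
Number of pairs = |Ob(C)| * |Ob(D)| = 11 * 10 = 110

110


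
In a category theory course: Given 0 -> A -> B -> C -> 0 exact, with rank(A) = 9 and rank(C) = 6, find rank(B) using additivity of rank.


For a short exact sequence 0 -> A -> B -> C -> 0,
rank is additive: rank(B) = rank(A) + rank(C).
rank(B) = 9 + 6 = 15

15


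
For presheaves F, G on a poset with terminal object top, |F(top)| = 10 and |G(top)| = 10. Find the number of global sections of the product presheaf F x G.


Global sections of a presheaf on a poset with terminal top satisfy
Gamma(H) ~ H(top). Presheaves admit pointwise products, so
(F x G)(top) = F(top) x G(top) (Cartesian product).
|Gamma(F x G)| = |F(top)| * |G(top)| = 10 * 10 = 100.

100


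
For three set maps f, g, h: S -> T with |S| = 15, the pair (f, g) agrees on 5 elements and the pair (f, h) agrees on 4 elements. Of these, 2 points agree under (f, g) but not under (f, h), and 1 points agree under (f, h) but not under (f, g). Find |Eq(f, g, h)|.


Eq(f, g, h) is the triple-agreement set: points in S where all three
maps take the same value. Using inclusion-exclusion on the pairwise data:
Pair (f, g) agrees on 5 points; pair (f, h) on 4 points.
Points agreeing under (f, g) but not (f, h) = 2; under (f, h) but not (f, g) = 1.
Triple-agreement = agreement-in-(f, g) minus points that agree under (f, g) but not (f, h):
|Eq(f, g, h)| = 5 - 2 = 3
(cross-check via (f, h): 4 - 1 = 3.)

3


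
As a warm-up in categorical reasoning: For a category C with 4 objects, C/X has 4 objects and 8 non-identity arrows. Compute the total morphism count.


In the slice category C/X, objects are morphisms to X.
Identity morphisms: 4 (one per object of C/X).
Non-identity morphisms: 8.
Total = 4 + 8 = 12

12


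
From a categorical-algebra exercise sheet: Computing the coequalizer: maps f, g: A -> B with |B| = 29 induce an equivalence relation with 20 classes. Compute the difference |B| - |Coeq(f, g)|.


The coequalizer Coeq(f, g) = B / ~ has one element per equivalence class.
|B| = 29, |Coeq(f, g)| = 20.
|B| - |Coeq(f, g)| = 29 - 20 = 9.

9


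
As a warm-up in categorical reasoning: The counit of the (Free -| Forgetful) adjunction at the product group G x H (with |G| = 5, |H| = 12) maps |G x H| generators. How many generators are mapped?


The counit epsilon_K: F(U(K)) -> K of the Free-Forgetful adjunction
maps |K| generators of F(U(K)) into K. For K = G x H (the product group),
|G x H| = |G| * |H|.
Total generators mapped = 5 * 12 = 60.

60


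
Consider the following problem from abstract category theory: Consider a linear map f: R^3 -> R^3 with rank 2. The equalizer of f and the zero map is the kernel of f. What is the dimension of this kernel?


The equalizer of f and the zero map is ker(f).
By the rank-nullity theorem: dim(ker(f)) = dim(domain) - rank(f).
dim(ker(f)) = 3 - 2 = 1

1


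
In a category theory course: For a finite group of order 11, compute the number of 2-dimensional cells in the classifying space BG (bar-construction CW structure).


In the bar-construction CW model of BG, the n-cells are indexed by
n-tuples [g_1|...|g_n] of non-identity elements of G (degenerate
simplices with some g_i = e do not contribute cells), so there are
(|G| - 1)^n n-cells.
For dim = 2 with |G| = 11:
cells = (11 - 1)^2 = 10^2 = 100

100


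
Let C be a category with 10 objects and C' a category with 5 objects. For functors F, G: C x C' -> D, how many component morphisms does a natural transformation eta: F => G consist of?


A natural transformation eta: F => G assigns one component morphism per
object of the domain category.
The domain is the product category C x C', so
|Ob(C x C')| = |Ob(C)| * |Ob(C')| = 10 * 5 = 50.
Therefore eta has 50 component morphisms.

50


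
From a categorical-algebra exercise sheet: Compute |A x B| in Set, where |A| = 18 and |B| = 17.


In Set, the product A x B is the Cartesian product.
By the universal property, |A x B| = |A| * |B|.
|A x B| = 18 * 17 = 306

306


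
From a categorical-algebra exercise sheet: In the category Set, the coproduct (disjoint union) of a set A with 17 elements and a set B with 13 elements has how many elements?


In Set, the coproduct A + B is the disjoint union.
|A + B| = |A| + |B| = 17 + 13 = 30

30


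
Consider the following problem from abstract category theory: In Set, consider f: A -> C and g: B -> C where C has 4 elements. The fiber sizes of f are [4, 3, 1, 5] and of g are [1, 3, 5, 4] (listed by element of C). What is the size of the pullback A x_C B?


The pullback A x_C B consists of pairs (a, b) with f(a) = g(b).
For each element c in C, the fiber product has |f^-1(c)| * |g^-1(c)| elements.
Summing over C: 4 * 1 + 3 * 3 + 1 * 5 + 5 * 4
= 4 + 9 + 5 + 20 = 38

38


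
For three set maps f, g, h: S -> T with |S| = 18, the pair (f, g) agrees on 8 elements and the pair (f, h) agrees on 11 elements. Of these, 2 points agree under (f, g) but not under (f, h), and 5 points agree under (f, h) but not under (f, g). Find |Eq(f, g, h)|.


Eq(f, g, h) is the triple-agreement set: points in S where all three
maps take the same value. Using inclusion-exclusion on the pairwise data:
Pair (f, g) agrees on 8 points; pair (f, h) on 11 points.
Points agreeing under (f, g) but not (f, h) = 2; under (f, h) but not (f, g) = 5.
Triple-agreement = agreement-in-(f, g) minus points that agree under (f, g) but not (f, h):
|Eq(f, g, h)| = 8 - 2 = 6
(cross-check via (f, h): 11 - 5 = 6.)

6


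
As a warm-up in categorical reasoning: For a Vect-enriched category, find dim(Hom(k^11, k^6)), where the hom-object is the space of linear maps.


In Vect-enriched categories, Hom(k^n, k^m) is the space of m x n matrices.
dim(Hom(k^11, k^6)) = 6 * 11 = 66

66


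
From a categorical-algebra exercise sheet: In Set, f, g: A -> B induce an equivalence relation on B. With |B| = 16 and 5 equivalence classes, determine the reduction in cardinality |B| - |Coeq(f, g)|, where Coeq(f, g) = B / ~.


The coequalizer Coeq(f, g) = B / ~ has one element per equivalence class.
|B| = 16, |Coeq(f, g)| = 5.
|B| - |Coeq(f, g)| = 16 - 5 = 11.

11


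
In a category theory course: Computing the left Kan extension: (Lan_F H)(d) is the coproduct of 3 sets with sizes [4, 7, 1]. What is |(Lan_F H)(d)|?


Pointwise, the left Kan extension (Lan_F H)(d) is the colimit, indexed
by the comma category (F downarrow d), of H composed with the
projection (F downarrow d) -> C. Here that colimit is given
as a coproduct (disjoint union) of sets, so its cardinality is the
sum of the sizes of the summands.
Coproduct of sets with sizes: 4 + 7 + 1
= 12

12


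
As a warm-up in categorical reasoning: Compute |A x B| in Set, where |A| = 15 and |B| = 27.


In Set, the product A x B is the Cartesian product.
By the universal property, |A x B| = |A| * |B|.
|A x B| = 15 * 27 = 405

405


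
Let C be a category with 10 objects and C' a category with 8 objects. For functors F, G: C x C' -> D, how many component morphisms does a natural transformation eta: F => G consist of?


A natural transformation eta: F => G assigns one component morphism per
object of the domain category.
The domain is the product category C x C', so
|Ob(C x C')| = |Ob(C)| * |Ob(C')| = 10 * 8 = 80.
Therefore eta has 80 component morphisms.

80


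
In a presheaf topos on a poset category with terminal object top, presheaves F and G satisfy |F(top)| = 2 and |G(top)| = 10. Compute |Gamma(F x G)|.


Global sections of a presheaf on a poset with terminal top satisfy
Gamma(H) ~ H(top). Presheaves admit pointwise products, so
(F x G)(top) = F(top) x G(top) (Cartesian product).
|Gamma(F x G)| = |F(top)| * |G(top)| = 2 * 10 = 20.

20


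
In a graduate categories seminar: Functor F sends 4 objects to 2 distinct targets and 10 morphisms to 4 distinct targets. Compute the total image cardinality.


The image of F consists of distinct objects and distinct morphisms.
|Im(F)| on objects = 2
|Im(F)| on morphisms = 4
Total image cardinality = 2 + 4 = 6

6


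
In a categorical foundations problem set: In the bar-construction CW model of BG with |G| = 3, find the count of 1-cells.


In the bar-construction CW model of BG, the n-cells are indexed by
n-tuples [g_1|...|g_n] of non-identity elements of G (degenerate
simplices with some g_i = e do not contribute cells), so there are
(|G| - 1)^n n-cells.
For dim = 1 with |G| = 3:
cells = (3 - 1)^1 = 2^1 = 2

2


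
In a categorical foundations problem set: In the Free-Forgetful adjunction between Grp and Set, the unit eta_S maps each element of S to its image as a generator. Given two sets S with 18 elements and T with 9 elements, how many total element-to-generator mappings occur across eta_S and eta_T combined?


The unit eta_X: X -> U(F(X)) of the Free-Forgetful adjunction
maps each element of X to a generator of F(X). For X = S + T (disjoint
union in Set), |S + T| = |S| + |T|.
Total mappings = 18 + 9 = 27.

27


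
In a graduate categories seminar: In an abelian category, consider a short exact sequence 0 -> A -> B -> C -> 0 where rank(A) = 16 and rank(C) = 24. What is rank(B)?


For a short exact sequence 0 -> A -> B -> C -> 0,
rank is additive: rank(B) = rank(A) + rank(C).
rank(B) = 16 + 24 = 40

40


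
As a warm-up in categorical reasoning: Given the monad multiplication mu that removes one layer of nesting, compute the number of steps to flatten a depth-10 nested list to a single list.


Each application of mu: T^2 -> T removes one layer of nesting.
Starting at depth 10 (i.e., T^10(X)), we need to reach T(X).
Number of mu applications = 10 - 1 = 9

9


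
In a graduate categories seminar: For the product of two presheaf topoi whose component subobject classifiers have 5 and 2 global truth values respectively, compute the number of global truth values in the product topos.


In a product of presheaf topoi E_1 x E_2, the subobject classifier
is Omega = Omega_1 x Omega_2 (componentwise), so
|Omega(top)| = |Omega_1(top_1)| * |Omega_2(top_2)|.
= 5 * 2 = 10.

10


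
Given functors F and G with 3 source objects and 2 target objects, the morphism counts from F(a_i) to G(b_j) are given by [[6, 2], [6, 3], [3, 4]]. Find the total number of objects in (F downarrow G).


Objects of (F downarrow G) are triples (a, b, h: F(a)->G(b)).
The count equals the sum of all entries in the hom-matrix.
sum(row 0) = 8
sum(row 1) = 9
sum(row 2) = 7
Grand total = 24

24


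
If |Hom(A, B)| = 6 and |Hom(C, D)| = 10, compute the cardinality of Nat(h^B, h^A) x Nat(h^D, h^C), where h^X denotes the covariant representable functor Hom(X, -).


By the Yoneda lemma, Nat(h^B, h^A) is isomorphic to Hom(A, B),
so |Nat(h^B, h^A)| = |Hom(A, B)| and |Nat(h^D, h^C)| = |Hom(C, D)|.
|Hom(A, B)| = 6, |Hom(C, D)| = 10.
|Nat(h^B, h^A) x Nat(h^D, h^C)| = 6 * 10 = 60

60


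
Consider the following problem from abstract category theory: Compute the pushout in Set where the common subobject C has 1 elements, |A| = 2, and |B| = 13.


The pushout A +_C B identifies the images of C in A and B.
|A +_C B| = |A| + |B| - |C| (for injections).
= 2 + 13 - 1 = 14

14


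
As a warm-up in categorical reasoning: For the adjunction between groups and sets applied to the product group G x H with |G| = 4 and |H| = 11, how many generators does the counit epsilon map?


The counit epsilon_K: F(U(K)) -> K of the Free-Forgetful adjunction
maps |K| generators of F(U(K)) into K. For K = G x H (the product group),
|G x H| = |G| * |H|.
Total generators mapped = 4 * 11 = 44.

44


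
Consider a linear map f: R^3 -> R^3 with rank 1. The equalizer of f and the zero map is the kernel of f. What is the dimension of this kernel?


The equalizer of f and the zero map is ker(f).
By the rank-nullity theorem: dim(ker(f)) = dim(domain) - rank(f).
dim(ker(f)) = 3 - 1 = 2

2


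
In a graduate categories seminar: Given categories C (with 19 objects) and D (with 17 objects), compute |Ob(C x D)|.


The product category C x D has objects that are pairs (c, d).
Number of pairs = |Ob(C)| * |Ob(D)| = 19 * 17 = 323

323


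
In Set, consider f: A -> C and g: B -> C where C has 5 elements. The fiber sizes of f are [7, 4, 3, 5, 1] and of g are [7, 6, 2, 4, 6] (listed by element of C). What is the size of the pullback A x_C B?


The pullback A x_C B consists of pairs (a, b) with f(a) = g(b).
For each element c in C, the fiber product has |f^-1(c)| * |g^-1(c)| elements.
Summing over C: 7 * 7 + 4 * 6 + 3 * 2 + 5 * 4 + 1 * 6
= 49 + 24 + 6 + 20 + 6 = 105

105


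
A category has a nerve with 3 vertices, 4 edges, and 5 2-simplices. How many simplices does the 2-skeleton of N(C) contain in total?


The 2-skeleton of the nerve N(C) consists of simplices in dimensions 0, 1, 2:
  |N(C)_0| = 3 (objects)
  |N(C)_1| = 4 (morphisms)
  |N(C)_2| = 5 (composable pairs)
Total = 3 + 4 + 5 = 12

12


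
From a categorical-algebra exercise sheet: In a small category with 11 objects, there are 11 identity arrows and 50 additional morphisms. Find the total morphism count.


Each object has an identity morphism, giving 11 identities.
Adding the 50 non-identity morphisms:
Total = 11 + 50 = 61

61


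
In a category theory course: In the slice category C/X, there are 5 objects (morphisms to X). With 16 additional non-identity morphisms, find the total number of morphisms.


In the slice category C/X, objects are morphisms to X.
Identity morphisms: 5 (one per object of C/X).
Non-identity morphisms: 16.
Total = 5 + 16 = 21

21


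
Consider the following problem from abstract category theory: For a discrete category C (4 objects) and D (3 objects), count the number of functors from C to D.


A functor from a discrete category C to D is determined by
where each object maps. Each of the 4 objects of C can map
to any of the 3 objects of D independently.
Number of functors = 3^4 = 81

81


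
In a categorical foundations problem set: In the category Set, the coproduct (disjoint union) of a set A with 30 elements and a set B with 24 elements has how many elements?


In Set, the coproduct A + B is the disjoint union.
|A + B| = |A| + |B| = 30 + 24 = 54

54


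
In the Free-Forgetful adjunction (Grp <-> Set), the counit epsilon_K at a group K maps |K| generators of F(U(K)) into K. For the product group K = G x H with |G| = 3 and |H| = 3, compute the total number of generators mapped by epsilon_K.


The counit epsilon_K: F(U(K)) -> K of the Free-Forgetful adjunction
maps |K| generators of F(U(K)) into K. For K = G x H (the product group),
|G x H| = |G| * |H|.
Total generators mapped = 3 * 3 = 9.

9


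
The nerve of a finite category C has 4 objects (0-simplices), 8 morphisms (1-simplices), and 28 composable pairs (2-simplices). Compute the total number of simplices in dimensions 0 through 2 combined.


The 2-skeleton of the nerve N(C) consists of simplices in dimensions 0, 1, 2:
  |N(C)_0| = 4 (objects)
  |N(C)_1| = 8 (morphisms)
  |N(C)_2| = 28 (composable pairs)
Total = 4 + 8 + 28 = 40

40


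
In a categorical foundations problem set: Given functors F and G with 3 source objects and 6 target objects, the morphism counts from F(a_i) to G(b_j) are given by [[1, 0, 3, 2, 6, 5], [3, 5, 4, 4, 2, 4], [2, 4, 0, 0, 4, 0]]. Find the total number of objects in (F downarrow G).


Objects of (F downarrow G) are triples (a, b, h: F(a)->G(b)).
The count equals the sum of all entries in the hom-matrix.
sum(row 0) = 17
sum(row 1) = 22
sum(row 2) = 10
Grand total = 49

49


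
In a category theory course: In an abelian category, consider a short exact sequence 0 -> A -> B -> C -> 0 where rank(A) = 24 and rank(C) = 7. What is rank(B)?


For a short exact sequence 0 -> A -> B -> C -> 0,
rank is additive: rank(B) = rank(A) + rank(C).
rank(B) = 24 + 7 = 31

31


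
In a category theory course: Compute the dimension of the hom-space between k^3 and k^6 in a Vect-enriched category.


In Vect-enriched categories, Hom(k^n, k^m) is the space of m x n matrices.
dim(Hom(k^3, k^6)) = 6 * 3 = 18

18


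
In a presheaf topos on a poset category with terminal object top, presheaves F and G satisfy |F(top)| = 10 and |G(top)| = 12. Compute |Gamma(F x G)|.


Global sections of a presheaf on a poset with terminal top satisfy
Gamma(H) ~ H(top). Presheaves admit pointwise products, so
(F x G)(top) = F(top) x G(top) (Cartesian product).
|Gamma(F x G)| = |F(top)| * |G(top)| = 10 * 12 = 120.

120


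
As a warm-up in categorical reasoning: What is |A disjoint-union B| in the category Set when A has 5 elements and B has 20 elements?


In Set, the coproduct A + B is the disjoint union.
|A + B| = |A| + |B| = 5 + 20 = 25

25


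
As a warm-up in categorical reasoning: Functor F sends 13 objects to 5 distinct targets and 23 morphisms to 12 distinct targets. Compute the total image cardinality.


The image of F consists of distinct objects and distinct morphisms.
|Im(F)| on objects = 5
|Im(F)| on morphisms = 12
Total image cardinality = 5 + 12 = 17

17


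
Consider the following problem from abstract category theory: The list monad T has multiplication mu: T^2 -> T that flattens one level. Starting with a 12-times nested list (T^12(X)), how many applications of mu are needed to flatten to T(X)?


Each application of mu: T^2 -> T removes one layer of nesting.
Starting at depth 12 (i.e., T^12(X)), we need to reach T(X).
Number of mu applications = 12 - 1 = 11

11


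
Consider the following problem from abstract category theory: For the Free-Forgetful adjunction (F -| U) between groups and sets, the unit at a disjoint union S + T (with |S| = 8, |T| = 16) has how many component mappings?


The unit eta_X: X -> U(F(X)) of the Free-Forgetful adjunction
maps each element of X to a generator of F(X). For X = S + T (disjoint
union in Set), |S + T| = |S| + |T|.
Total mappings = 8 + 16 = 24.

24


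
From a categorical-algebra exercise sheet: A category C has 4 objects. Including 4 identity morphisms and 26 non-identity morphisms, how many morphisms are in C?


Each object has an identity morphism, giving 4 identities.
Adding the 26 non-identity morphisms:
Total = 4 + 26 = 30

30


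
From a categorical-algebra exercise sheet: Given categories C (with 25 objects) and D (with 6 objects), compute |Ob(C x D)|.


The product category C x D has objects that are pairs (c, d).
Number of pairs = |Ob(C)| * |Ob(D)| = 25 * 6 = 150

150


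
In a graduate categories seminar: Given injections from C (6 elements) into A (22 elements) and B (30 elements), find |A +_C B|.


The pushout A +_C B identifies the images of C in A and B.
|A +_C B| = |A| + |B| - |C| (for injections).
= 22 + 30 - 6 = 46

46


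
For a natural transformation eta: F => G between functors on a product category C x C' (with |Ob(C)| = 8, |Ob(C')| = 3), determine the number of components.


A natural transformation eta: F => G assigns one component morphism per
object of the domain category.
The domain is the product category C x C', so
|Ob(C x C')| = |Ob(C)| * |Ob(C')| = 8 * 3 = 24.
Therefore eta has 24 component morphisms.

24


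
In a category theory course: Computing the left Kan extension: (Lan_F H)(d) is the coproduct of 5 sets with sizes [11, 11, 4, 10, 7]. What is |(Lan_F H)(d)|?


Pointwise, the left Kan extension (Lan_F H)(d) is the colimit, indexed
by the comma category (F downarrow d), of H composed with the
projection (F downarrow d) -> C. Here that colimit is given
as a coproduct (disjoint union) of sets, so its cardinality is the
sum of the sizes of the summands.
Coproduct of sets with sizes: 11 + 11 + 4 + 10 + 7
= 43

43


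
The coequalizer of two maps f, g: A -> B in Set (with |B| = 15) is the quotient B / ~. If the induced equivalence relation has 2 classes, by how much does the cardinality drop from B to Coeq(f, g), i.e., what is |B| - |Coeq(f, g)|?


The coequalizer Coeq(f, g) = B / ~ has one element per equivalence class.
|B| = 15, |Coeq(f, g)| = 2.
|B| - |Coeq(f, g)| = 15 - 2 = 13.

13


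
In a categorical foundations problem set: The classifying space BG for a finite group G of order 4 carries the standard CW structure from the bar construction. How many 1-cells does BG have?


In the bar-construction CW model of BG, the n-cells are indexed by
n-tuples [g_1|...|g_n] of non-identity elements of G (degenerate
simplices with some g_i = e do not contribute cells), so there are
(|G| - 1)^n n-cells.
For dim = 1 with |G| = 4:
cells = (4 - 1)^1 = 3^1 = 3

3


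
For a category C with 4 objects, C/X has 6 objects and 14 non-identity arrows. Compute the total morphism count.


In the slice category C/X, objects are morphisms to X.
Identity morphisms: 6 (one per object of C/X).
Non-identity morphisms: 14.
Total = 6 + 14 = 20

20


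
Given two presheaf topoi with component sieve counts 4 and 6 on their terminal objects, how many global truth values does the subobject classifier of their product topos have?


In a product of presheaf topoi E_1 x E_2, the subobject classifier
is Omega = Omega_1 x Omega_2 (componentwise), so
|Omega(top)| = |Omega_1(top_1)| * |Omega_2(top_2)|.
= 4 * 6 = 24.

24


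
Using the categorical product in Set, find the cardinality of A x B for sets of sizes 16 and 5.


In Set, the product A x B is the Cartesian product.
By the universal property, |A x B| = |A| * |B|.
|A x B| = 16 * 5 = 80

80


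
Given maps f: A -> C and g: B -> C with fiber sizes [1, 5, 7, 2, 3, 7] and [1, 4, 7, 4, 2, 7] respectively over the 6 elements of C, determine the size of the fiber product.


The pullback A x_C B consists of pairs (a, b) with f(a) = g(b).
For each element c in C, the fiber product has |f^-1(c)| * |g^-1(c)| elements.
Summing over C: 1 * 1 + 5 * 4 + 7 * 7 + 2 * 4 + 3 * 2 + 7 * 7
= 1 + 20 + 49 + 8 + 6 + 49 = 133

133


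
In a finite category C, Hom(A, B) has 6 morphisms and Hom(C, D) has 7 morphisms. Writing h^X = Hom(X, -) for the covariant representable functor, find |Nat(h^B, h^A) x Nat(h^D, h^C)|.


By the Yoneda lemma, Nat(h^B, h^A) is isomorphic to Hom(A, B),
so |Nat(h^B, h^A)| = |Hom(A, B)| and |Nat(h^D, h^C)| = |Hom(C, D)|.
|Hom(A, B)| = 6, |Hom(C, D)| = 7.
|Nat(h^B, h^A) x Nat(h^D, h^C)| = 6 * 7 = 42

42


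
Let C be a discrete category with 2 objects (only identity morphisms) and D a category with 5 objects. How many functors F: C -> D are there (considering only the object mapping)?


A functor from a discrete category C to D is determined by
where each object maps. Each of the 2 objects of C can map
to any of the 5 objects of D independently.
Number of functors = 5^2 = 25

25


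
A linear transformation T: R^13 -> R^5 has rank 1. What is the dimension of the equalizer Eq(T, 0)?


The equalizer of f and the zero map is ker(f).
By the rank-nullity theorem: dim(ker(f)) = dim(domain) - rank(f).
dim(ker(f)) = 13 - 1 = 12

12


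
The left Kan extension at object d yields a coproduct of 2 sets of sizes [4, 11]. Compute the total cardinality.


Pointwise, the left Kan extension (Lan_F H)(d) is the colimit, indexed
by the comma category (F downarrow d), of H composed with the
projection (F downarrow d) -> C. Here that colimit is given
as a coproduct (disjoint union) of sets, so its cardinality is the
sum of the sizes of the summands.
Coproduct of sets with sizes: 4 + 11
= 15

15


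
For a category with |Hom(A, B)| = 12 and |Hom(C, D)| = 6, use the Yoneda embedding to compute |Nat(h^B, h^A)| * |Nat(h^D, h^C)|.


By the Yoneda lemma, Nat(h^B, h^A) is isomorphic to Hom(A, B),
so |Nat(h^B, h^A)| = |Hom(A, B)| and |Nat(h^D, h^C)| = |Hom(C, D)|.
|Hom(A, B)| = 12, |Hom(C, D)| = 6.
|Nat(h^B, h^A) x Nat(h^D, h^C)| = 12 * 6 = 72

72


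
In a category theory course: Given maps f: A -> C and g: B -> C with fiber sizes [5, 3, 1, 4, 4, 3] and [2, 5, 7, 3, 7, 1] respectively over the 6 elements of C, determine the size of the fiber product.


The pullback A x_C B consists of pairs (a, b) with f(a) = g(b).
For each element c in C, the fiber product has |f^-1(c)| * |g^-1(c)| elements.
Summing over C: 5 * 2 + 3 * 5 + 1 * 7 + 4 * 3 + 4 * 7 + 3 * 1
= 10 + 15 + 7 + 12 + 28 + 3 = 75

75


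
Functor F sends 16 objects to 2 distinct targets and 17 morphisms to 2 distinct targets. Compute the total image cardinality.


The image of F consists of distinct objects and distinct morphisms.
|Im(F)| on objects = 2
|Im(F)| on morphisms = 2
Total image cardinality = 2 + 2 = 4

4


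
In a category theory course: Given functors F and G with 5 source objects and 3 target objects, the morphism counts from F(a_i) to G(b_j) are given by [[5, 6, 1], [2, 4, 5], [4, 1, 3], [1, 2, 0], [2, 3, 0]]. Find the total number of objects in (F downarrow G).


Objects of (F downarrow G) are triples (a, b, h: F(a)->G(b)).
The count equals the sum of all entries in the hom-matrix.
sum(row 0) = 12
sum(row 1) = 11
sum(row 2) = 8
sum(row 3) = 3
sum(row 4) = 5
Grand total = 39

39


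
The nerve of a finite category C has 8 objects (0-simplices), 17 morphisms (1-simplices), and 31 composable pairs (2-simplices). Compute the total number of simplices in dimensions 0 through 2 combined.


The 2-skeleton of the nerve N(C) consists of simplices in dimensions 0, 1, 2:
  |N(C)_0| = 8 (objects)
  |N(C)_1| = 17 (morphisms)
  |N(C)_2| = 31 (composable pairs)
Total = 8 + 17 + 31 = 56

56


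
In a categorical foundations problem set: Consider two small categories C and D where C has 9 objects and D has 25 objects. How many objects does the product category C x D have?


The product category C x D has objects that are pairs (c, d).
Number of pairs = |Ob(C)| * |Ob(D)| = 9 * 25 = 225

225


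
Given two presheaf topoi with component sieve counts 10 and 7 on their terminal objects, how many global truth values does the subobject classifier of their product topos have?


In a product of presheaf topoi E_1 x E_2, the subobject classifier
is Omega = Omega_1 x Omega_2 (componentwise), so
|Omega(top)| = |Omega_1(top_1)| * |Omega_2(top_2)|.
= 10 * 7 = 70.

70


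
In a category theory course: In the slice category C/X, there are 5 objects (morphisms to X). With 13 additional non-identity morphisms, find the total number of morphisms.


In the slice category C/X, objects are morphisms to X.
Identity morphisms: 5 (one per object of C/X).
Non-identity morphisms: 13.
Total = 5 + 13 = 18

18


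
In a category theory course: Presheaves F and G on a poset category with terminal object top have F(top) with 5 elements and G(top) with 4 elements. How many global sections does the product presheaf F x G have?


Global sections of a presheaf on a poset with terminal top satisfy
Gamma(H) ~ H(top). Presheaves admit pointwise products, so
(F x G)(top) = F(top) x G(top) (Cartesian product).
|Gamma(F x G)| = |F(top)| * |G(top)| = 5 * 4 = 20.

20


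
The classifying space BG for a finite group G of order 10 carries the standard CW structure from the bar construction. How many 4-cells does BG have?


In the bar-construction CW model of BG, the n-cells are indexed by
n-tuples [g_1|...|g_n] of non-identity elements of G (degenerate
simplices with some g_i = e do not contribute cells), so there are
(|G| - 1)^n n-cells.
For dim = 4 with |G| = 10:
cells = (10 - 1)^4 = 9^4 = 6561

6561


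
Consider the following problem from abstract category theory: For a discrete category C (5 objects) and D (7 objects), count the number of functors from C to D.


A functor from a discrete category C to D is determined by
where each object maps. Each of the 5 objects of C can map
to any of the 7 objects of D independently.
Number of functors = 7^5 = 16807

16807


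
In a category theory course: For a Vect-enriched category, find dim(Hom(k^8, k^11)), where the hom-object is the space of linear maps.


In Vect-enriched categories, Hom(k^n, k^m) is the space of m x n matrices.
dim(Hom(k^8, k^11)) = 11 * 8 = 88

88


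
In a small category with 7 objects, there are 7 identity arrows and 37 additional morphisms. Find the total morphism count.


Each object has an identity morphism, giving 7 identities.
Adding the 37 non-identity morphisms:
Total = 7 + 37 = 44

44


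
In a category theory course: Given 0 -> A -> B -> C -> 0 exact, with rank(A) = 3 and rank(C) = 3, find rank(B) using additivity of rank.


For a short exact sequence 0 -> A -> B -> C -> 0,
rank is additive: rank(B) = rank(A) + rank(C).
rank(B) = 3 + 3 = 6

6


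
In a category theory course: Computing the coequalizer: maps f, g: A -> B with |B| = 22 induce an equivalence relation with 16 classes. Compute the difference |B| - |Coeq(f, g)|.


The coequalizer Coeq(f, g) = B / ~ has one element per equivalence class.
|B| = 22, |Coeq(f, g)| = 16.
|B| - |Coeq(f, g)| = 22 - 16 = 6.

6


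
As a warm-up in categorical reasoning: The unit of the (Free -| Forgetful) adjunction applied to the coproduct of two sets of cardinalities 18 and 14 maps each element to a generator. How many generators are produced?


The unit eta_X: X -> U(F(X)) of the Free-Forgetful adjunction
maps each element of X to a generator of F(X). For X = S + T (disjoint
union in Set), |S + T| = |S| + |T|.
Total mappings = 18 + 14 = 32.

32


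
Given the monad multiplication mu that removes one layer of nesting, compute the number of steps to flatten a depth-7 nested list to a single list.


Each application of mu: T^2 -> T removes one layer of nesting.
Starting at depth 7 (i.e., T^7(X)), we need to reach T(X).
Number of mu applications = 7 - 1 = 6

6


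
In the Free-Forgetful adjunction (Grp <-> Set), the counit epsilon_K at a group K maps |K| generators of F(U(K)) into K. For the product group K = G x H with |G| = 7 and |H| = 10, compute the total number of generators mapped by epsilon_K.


The counit epsilon_K: F(U(K)) -> K of the Free-Forgetful adjunction
maps |K| generators of F(U(K)) into K. For K = G x H (the product group),
|G x H| = |G| * |H|.
Total generators mapped = 7 * 10 = 70.

70


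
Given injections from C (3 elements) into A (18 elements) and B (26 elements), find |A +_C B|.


The pushout A +_C B identifies the images of C in A and B.
|A +_C B| = |A| + |B| - |C| (for injections).
= 18 + 26 - 3 = 41

41
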